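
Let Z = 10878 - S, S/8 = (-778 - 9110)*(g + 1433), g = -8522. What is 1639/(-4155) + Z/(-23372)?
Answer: 1164954299441/48555330 ≈ 23992.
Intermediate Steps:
S = 560768256 (S = 8*((-778 - 9110)*(-8522 + 1433)) = 8*(-9888*(-7089)) = 8*70096032 = 560768256)
Z = -560757378 (Z = 10878 - 1*560768256 = 10878 - 560768256 = -560757378)
1639/(-4155) + Z/(-23372) = 1639/(-4155) - 560757378/(-23372) = 1639*(-1/4155) - 560757378*(-1/23372) = -1639/4155 + 280378689/11686 = 1164954299441/48555330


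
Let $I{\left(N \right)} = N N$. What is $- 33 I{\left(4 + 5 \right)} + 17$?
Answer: $-2656$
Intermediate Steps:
$I{\left(N \right)} = N^{2}$
$- 33 I{\left(4 + 5 \right)} + 17 = - 33 \left(4 + 5\right)^{2} + 17 = - 33 \cdot 9^{2} + 17 = \left(-33\right) 81 + 17 = -2673 + 17 = -2656$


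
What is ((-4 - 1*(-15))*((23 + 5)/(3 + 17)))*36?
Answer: 2772/5 ≈ 554.40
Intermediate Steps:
((-4 - 1*(-15))*((23 + 5)/(3 + 17)))*36 = ((-4 + 15)*(28/20))*36 = (11*(28*(1/20)))*36 = (11*(7/5))*36 = (77/5)*36 = 2772/5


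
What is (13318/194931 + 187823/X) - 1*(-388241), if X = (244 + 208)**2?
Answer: 15461808215866669/39825183024 ≈ 3.8824e+5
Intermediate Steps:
X = 204304 (X = 452**2 = 204304)
(13318/194931 + 187823/X) - 1*(-388241) = (13318/194931 + 187823/204304) - 1*(-388241) = (13318*(1/194931) + 187823*(1/204304)) + 388241 = (13318/194931 + 187823/204304) + 388241 = 39333445885/39825183024 + 388241 = 15461808215866669/39825183024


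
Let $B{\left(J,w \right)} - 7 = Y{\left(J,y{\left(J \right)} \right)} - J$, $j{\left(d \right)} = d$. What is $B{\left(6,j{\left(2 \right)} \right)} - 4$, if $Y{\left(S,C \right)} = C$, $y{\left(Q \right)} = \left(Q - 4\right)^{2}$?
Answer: $1$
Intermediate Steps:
$y{\left(Q \right)} = \left(-4 + Q\right)^{2}$
$B{\left(J,w \right)} = 7 + \left(-4 + J\right)^{2} - J$ ($B{\left(J,w \right)} = 7 - \left(J - \left(-4 + J\right)^{2}\right) = 7 + \left(-4 + J\right)^{2} - J$)
$B{\left(6,j{\left(2 \right)} \right)} - 4 = \left(7 + \left(-4 + 6\right)^{2} - 6\right) - 4 = \left(7 + 2^{2} - 6\right) - 4 = \left(7 + 4 - 6\right) - 4 = 5 - 4 = 1$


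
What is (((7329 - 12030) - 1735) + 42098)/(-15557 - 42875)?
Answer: -1621/2656 ≈ -0.61032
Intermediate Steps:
(((7329 - 12030) - 1735) + 42098)/(-15557 - 42875) = ((-4701 - 1735) + 42098)/(-58432) = (-6436 + 42098)*(-1/58432) = 35662*(-1/58432) = -1621/2656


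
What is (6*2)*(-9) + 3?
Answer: -105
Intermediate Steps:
(6*2)*(-9) + 3 = 12*(-9) + 3 = -108 + 3 = -105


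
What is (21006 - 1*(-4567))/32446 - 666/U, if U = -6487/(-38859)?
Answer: -839539637873/210477202 ≈ -3988.7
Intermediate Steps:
U = 6487/38859 (U = -6487*(-1/38859) = 6487/38859 ≈ 0.16694)
(21006 - 1*(-4567))/32446 - 666/U = (21006 - 1*(-4567))/32446 - 666/6487/38859 = (21006 + 4567)*(1/32446) - 666*38859/6487 = 25573*(1/32446) - 25880094/6487 = 25573/32446 - 25880094/6487 = -839539637873/210477202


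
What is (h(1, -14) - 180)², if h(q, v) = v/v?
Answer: 32041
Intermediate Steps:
h(q, v) = 1
(h(1, -14) - 180)² = (1 - 180)² = (-179)² = 32041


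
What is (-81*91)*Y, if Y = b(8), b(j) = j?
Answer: -58968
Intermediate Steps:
Y = 8
(-81*91)*Y = -81*91*8 = -7371*8 = -58968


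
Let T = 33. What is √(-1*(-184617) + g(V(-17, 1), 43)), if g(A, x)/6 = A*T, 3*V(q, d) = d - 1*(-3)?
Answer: √184881 ≈ 429.98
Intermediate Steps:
V(q, d) = 1 + d/3 (V(q, d) = (d - 1*(-3))/3 = (d + 3)/3 = (3 + d)/3 = 1 + d/3)
g(A, x) = 198*A (g(A, x) = 6*(A*33) = 6*(33*A) = 198*A)
√(-1*(-184617) + g(V(-17, 1), 43)) = √(-1*(-184617) + 198*(1 + (⅓)*1)) = √(184617 + 198*(1 + ⅓)) = √(184617 + 198*(4/3)) = √(184617 + 264) = √184881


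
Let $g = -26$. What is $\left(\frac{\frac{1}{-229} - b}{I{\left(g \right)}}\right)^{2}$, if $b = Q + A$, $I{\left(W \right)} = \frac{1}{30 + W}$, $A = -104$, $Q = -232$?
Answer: $\frac{94723603984}{52441} \approx 1.8063 \cdot 10^{6}$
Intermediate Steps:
$b = -336$ ($b = -232 - 104 = -336$)
$\left(\frac{\frac{1}{-229} - b}{I{\left(g \right)}}\right)^{2} = \left(\frac{\frac{1}{-229} - -336}{\frac{1}{30 - 26}}\right)^{2} = \left(\frac{- \frac{1}{229} + 336}{\frac{1}{4}}\right)^{2} = \left(\frac{76943 \frac{1}{\frac{1}{4}}}{229}\right)^{2} = \left(\frac{76943}{229} \cdot 4\right)^{2} = \left(\frac{307772}{229}\right)^{2} = \frac{94723603984}{52441}$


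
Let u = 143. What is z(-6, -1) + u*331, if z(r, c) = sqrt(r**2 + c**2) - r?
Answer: 47339 + sqrt(37) ≈ 47345.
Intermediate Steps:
z(r, c) = sqrt(c**2 + r**2) - r
z(-6, -1) + u*331 = (sqrt((-1)**2 + (-6)**2) - 1*(-6)) + 143*331 = (sqrt(1 + 36) + 6) + 47333 = (sqrt(37) + 6) + 47333 = (6 + sqrt(37)) + 47333 = 47339 + sqrt(37)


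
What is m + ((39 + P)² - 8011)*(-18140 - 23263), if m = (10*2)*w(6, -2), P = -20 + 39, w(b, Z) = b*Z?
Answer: 192399501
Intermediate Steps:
w(b, Z) = Z*b
P = 19
m = -240 (m = (10*2)*(-2*6) = 20*(-12) = -240)
m + ((39 + P)² - 8011)*(-18140 - 23263) = -240 + ((39 + 19)² - 8011)*(-18140 - 23263) = -240 + (58² - 8011)*(-41403) = -240 + (3364 - 8011)*(-41403) = -240 - 4647*(-41403) = -240 + 192399741 = 192399501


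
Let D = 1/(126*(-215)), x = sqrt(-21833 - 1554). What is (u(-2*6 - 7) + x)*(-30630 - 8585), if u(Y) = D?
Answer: 7843/5418 - 39215*I*sqrt(23387) ≈ 1.4476 - 5.9971e+6*I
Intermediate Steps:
x = I*sqrt(23387) (x = sqrt(-23387) = I*sqrt(23387) ≈ 152.93*I)
D = -1/27090 (D = (1/126)*(-1/215) = -1/27090 ≈ -3.6914e-5)
u(Y) = -1/27090
(u(-2*6 - 7) + x)*(-30630 - 8585) = (-1/27090 + I*sqrt(23387))*(-30630 - 8585) = (-1/27090 + I*sqrt(23387))*(-39215) = 7843/5418 - 39215*I*sqrt(23387)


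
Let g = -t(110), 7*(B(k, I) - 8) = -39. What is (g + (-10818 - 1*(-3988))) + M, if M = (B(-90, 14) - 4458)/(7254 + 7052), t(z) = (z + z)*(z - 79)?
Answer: -1366969489/100142 ≈ -13650.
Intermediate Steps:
t(z) = 2*z*(-79 + z) (t(z) = (2*z)*(-79 + z) = 2*z*(-79 + z))
B(k, I) = 17/7 (B(k, I) = 8 + (⅐)*(-39) = 8 - 39/7 = 17/7)
M = -31189/100142 (M = (17/7 - 4458)/(7254 + 7052) = -31189/7/14306 = -31189/7*1/14306 = -31189/100142 ≈ -0.31145)
g = -6820 (g = -2*110*(-79 + 110) = -2*110*31 = -1*6820 = -6820)
(g + (-10818 - 1*(-3988))) + M = (-6820 + (-10818 - 1*(-3988))) - 31189/100142 = (-6820 + (-10818 + 3988)) - 31189/100142 = (-6820 - 6830) - 31189/100142 = -13650 - 31189/100142 = -1366969489/100142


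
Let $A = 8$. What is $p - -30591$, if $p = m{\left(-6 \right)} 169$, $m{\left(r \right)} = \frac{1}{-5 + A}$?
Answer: $\frac{91942}{3} \approx 30647.0$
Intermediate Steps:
$m{\left(r \right)} = \frac{1}{3}$ ($m{\left(r \right)} = \frac{1}{-5 + 8} = \frac{1}{3}$)
$p = \frac{169}{3}$ ($p = \frac{1}{3} \cdot 169 = \frac{169}{3} \approx 56.333$)
$p - -30591 = \frac{169}{3} - -30591 = \frac{169}{3} + 30591 = \frac{91942}{3}$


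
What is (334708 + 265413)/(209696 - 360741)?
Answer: -600121/151045 ≈ -3.9731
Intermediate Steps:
(334708 + 265413)/(209696 - 360741) = 600121/(-151045) = 600121*(-1/151045) = -600121/151045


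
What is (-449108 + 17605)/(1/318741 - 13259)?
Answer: 137537697723/4226186918 ≈ 32.544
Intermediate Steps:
(-449108 + 17605)/(1/318741 - 13259) = -431503/(1/318741 - 13259) = -431503/(-4226186918/318741) = -431503*(-318741/4226186918) = 137537697723/4226186918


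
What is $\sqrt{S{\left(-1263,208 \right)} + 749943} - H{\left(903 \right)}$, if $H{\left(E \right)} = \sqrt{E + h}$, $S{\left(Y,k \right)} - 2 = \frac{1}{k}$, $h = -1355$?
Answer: $\frac{\sqrt{2027851293}}{52} - 2 i \sqrt{113} \approx 865.99 - 21.26 i$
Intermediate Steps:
$S{\left(Y,k \right)} = 2 + \frac{1}{k}$
$H{\left(E \right)} = \sqrt{-1355 + E}$ ($H{\left(E \right)} = \sqrt{E - 1355} = \sqrt{-1355 + E}$)
$\sqrt{S{\left(-1263,208 \right)} + 749943} - H{\left(903 \right)} = \sqrt{\left(2 + \frac{1}{208}\right) + 749943} - \sqrt{-1355 + 903} = \sqrt{\left(2 + \frac{1}{208}\right) + 749943} - \sqrt{-452} = \sqrt{\frac{417}{208} + 749943} - 2 i \sqrt{113} = \sqrt{\frac{155988561}{208}} - 2 i \sqrt{113} = \frac{\sqrt{2027851293}}{52} - 2 i \sqrt{113}$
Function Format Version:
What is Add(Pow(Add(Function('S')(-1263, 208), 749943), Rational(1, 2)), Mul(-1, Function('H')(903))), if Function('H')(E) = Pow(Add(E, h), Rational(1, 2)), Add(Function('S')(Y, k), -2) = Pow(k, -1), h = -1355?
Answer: Add(Mul(Rational(1, 52), Pow(2027851293, Rational(1, 2))), Mul(-2, I, Pow(113, Rational(1, 2)))) ≈ Add(865.99, Mul(-21.260, I))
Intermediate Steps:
Function('S')(Y, k) = Add(2, Pow(k, -1))
Function('H')(E) = Pow(Add(-1355, E), Rational(1, 2)) (Function('H')(E) = Pow(Add(E, -1355), Rational(1, 2)) = Pow(Add(-1355, E), Rational(1, 2)))
Add(Pow(Add(Function('S')(-1263, 208), 749943), Rational(1, 2)), Mul(-1, Function('H')(903))) = Add(Pow(Add(Add(2, Pow(208, -1)), 749943), Rational(1, 2)), Mul(-1, Pow(Add(-1355, 903), Rational(1, 2)))) = Add(Pow(Add(Add(2, Rational(1, 208)), 749943), Rational(1, 2)), Mul(-1, Pow(-452, Rational(1, 2)))) = Add(Pow(Add(Rational(417, 208), 749943), Rational(1, 2)), Mul(-1, Mul(2, I, Pow(113, Rational(1, 2))))) = Add(Pow(Rational(155988561, 208), Rational(1, 2)), Mul(-2, I, Pow(113, Rational(1, 2)))) = Add(Mul(Rational(1, 52), Pow(2027851293, Rational(1, 2))), Mul(-2, I, Pow(113, Rational(1, 2))))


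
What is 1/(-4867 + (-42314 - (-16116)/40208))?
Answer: -10052/474259383 ≈ -2.1195e-5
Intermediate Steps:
1/(-4867 + (-42314 - (-16116)/40208)) = 1/(-4867 + (-42314 - 1*(-4029/10052))) = 1/(-4867 + (-42314 + 4029/10052)) = 1/(-4867 - 425336299/10052) = 1/(-474259383/10052) = -10052/474259383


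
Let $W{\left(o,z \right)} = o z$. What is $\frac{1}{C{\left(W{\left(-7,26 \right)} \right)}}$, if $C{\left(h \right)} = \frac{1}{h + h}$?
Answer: $-364$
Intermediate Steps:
$C{\left(h \right)} = \frac{1}{2 h}$
$\frac{1}{C{\left(W{\left(-7,26 \right)} \right)}} = \frac{1}{\frac{1}{2} \frac{1}{\left(-7\right) 26}} = \frac{1}{\frac{1}{2} \frac{1}{-182}} = \frac{1}{\frac{1}{2} \left(- \frac{1}{182}\right)} = \frac{1}{- \frac{1}{364}} = -364$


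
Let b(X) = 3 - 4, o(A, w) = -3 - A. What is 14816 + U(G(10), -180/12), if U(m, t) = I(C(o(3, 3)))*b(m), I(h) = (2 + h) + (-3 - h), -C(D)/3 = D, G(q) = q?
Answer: 14817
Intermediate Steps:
C(D) = -3*D
I(h) = -1
b(X) = -1
U(m, t) = 1 (U(m, t) = -1*(-1) = 1)
14816 + U(G(10), -180/12) = 14816 + 1 = 14817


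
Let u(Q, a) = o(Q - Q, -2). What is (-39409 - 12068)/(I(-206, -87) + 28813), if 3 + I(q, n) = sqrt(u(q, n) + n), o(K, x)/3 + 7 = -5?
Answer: -1483052370/830016223 + 51477*I*sqrt(123)/830016223 ≈ -1.7868 + 0.00068783*I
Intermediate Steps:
o(K, x) = -36 (o(K, x) = -21 + 3*(-5) = -21 - 15 = -36)
u(Q, a) = -36
I(q, n) = -3 + sqrt(-36 + n)
(-39409 - 12068)/(I(-206, -87) + 28813) = (-39409 - 12068)/((-3 + sqrt(-36 - 87)) + 28813) = -51477/((-3 + sqrt(-123)) + 28813) = -51477/((-3 + I*sqrt(123)) + 28813) = -51477/(28810 + I*sqrt(123))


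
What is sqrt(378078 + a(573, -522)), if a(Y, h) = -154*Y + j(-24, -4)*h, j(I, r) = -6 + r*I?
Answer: 6*sqrt(6746) ≈ 492.80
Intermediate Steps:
j(I, r) = -6 + I*r
a(Y, h) = -154*Y + 90*h (a(Y, h) = -154*Y + (-6 - 24*(-4))*h = -154*Y + (-6 + 96)*h = -154*Y + 90*h)
sqrt(378078 + a(573, -522)) = sqrt(378078 + (-154*573 + 90*(-522))) = sqrt(378078 + (-88242 - 46980)) = sqrt(378078 - 135222) = sqrt(242856) = 6*sqrt(6746)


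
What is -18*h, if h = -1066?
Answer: 19188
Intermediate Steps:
-18*h = -18*(-1066) = 19188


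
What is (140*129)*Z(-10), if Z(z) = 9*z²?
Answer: 16254000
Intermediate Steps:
(140*129)*Z(-10) = (140*129)*(9*(-10)²) = 18060*(9*100) = 18060*900 = 16254000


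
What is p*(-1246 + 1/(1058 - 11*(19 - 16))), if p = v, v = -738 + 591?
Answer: 187740903/1025 ≈ 1.8316e+5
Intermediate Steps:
v = -147
p = -147
p*(-1246 + 1/(1058 - 11*(19 - 16))) = -147*(-1246 + 1/(1058 - 11*(19 - 16))) = -147*(-1246 + 1/(1058 - 11*3)) = -147*(-1246 + 1/(1058 - 33)) = -147*(-1246 + 1/1025) = -147*(-1277149/1025) = 187740903/1025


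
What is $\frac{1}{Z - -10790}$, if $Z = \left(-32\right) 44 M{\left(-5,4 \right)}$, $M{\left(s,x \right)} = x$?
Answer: $\frac{1}{5158} \approx 0.00019387$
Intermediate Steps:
$Z = -5632$ ($Z = \left(-32\right) 44 \cdot 4 = \left(-1408\right) 4 = -5632$)
$\frac{1}{Z - -10790} = \frac{1}{-5632 - -10790} = \frac{1}{-5632 + \left(-32345 + 43135\right)} = \frac{1}{-5632 + 10790} = \frac{1}{5158}$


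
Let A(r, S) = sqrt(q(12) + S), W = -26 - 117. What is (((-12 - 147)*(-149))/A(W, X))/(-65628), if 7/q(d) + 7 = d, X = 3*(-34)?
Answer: 7897*I*sqrt(2515)/11003628 ≈ 0.035991*I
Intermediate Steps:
X = -102
W = -143
q(d) = 7/(-7 + d)
A(r, S) = sqrt(7/5 + S) (A(r, S) = sqrt(7/(-7 + 12) + S) = sqrt(7/5 + S))
(((-12 - 147)*(-149))/A(W, X))/(-65628) = (((-12 - 147)*(-149))/((sqrt(35 + 25*(-102))/5)))/(-65628) = ((-159*(-149))/((sqrt(35 - 2550)/5)))*(-1/65628) = (23691/((sqrt(-2515)/5)))*(-1/65628) = (23691/(((I*sqrt(2515))/5)))*(-1/65628) = (23691/((I*sqrt(2515)/5)))*(-1/65628) = (23691*(-I*sqrt(2515)/503))*(-1/65628) = -23691*I*sqrt(2515)/503*(-1/65628) = 7897*I*sqrt(2515)/11003628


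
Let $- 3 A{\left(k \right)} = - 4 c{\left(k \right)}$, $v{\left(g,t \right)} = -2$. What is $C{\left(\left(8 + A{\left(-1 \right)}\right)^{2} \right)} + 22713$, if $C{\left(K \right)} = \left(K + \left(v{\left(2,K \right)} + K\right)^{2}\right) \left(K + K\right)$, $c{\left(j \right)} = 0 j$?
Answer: $522937$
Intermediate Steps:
$c{\left(j \right)} = 0$
$A{\left(k \right)} = 0$ ($A{\left(k \right)} = - \frac{\left(-4\right) 0}{3} = \left(- \frac{1}{3}\right) 0 = 0$)
$C{\left(K \right)} = 2 K \left(K + \left(-2 + K\right)^{2}\right)$ ($C{\left(K \right)} = \left(K + \left(-2 + K\right)^{2}\right) \left(K + K\right) = \left(K + \left(-2 + K\right)^{2}\right) 2 K = 2 K \left(K + \left(-2 + K\right)^{2}\right)$)
$C{\left(\left(8 + A{\left(-1 \right)}\right)^{2} \right)} + 22713 = 2 \left(8 + 0\right)^{2} \left(\left(8 + 0\right)^{2} + \left(-2 + \left(8 + 0\right)^{2}\right)^{2}\right) + 22713 = 2 \cdot 8^{2} \left(8^{2} + \left(-2 + 8^{2}\right)^{2}\right) + 22713 = 2 \cdot 64 \left(64 + \left(-2 + 64\right)^{2}\right) + 22713 = 2 \cdot 64 \left(64 + 62^{2}\right) + 22713 = 2 \cdot 64 \left(64 + 3844\right) + 22713 = 2 \cdot 64 \cdot 3908 + 22713 = 500224 + 22713 = 522937$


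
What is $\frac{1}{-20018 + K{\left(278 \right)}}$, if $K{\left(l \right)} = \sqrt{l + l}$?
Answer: $- \frac{10009}{200359884} - \frac{\sqrt{139}}{200359884} \approx -5.0014 \cdot 10^{-5}$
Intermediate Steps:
$K{\left(l \right)} = \sqrt{2} \sqrt{l}$ ($K{\left(l \right)} = \sqrt{2 l} = \sqrt{2} \sqrt{l}$)
$\frac{1}{-20018 + K{\left(278 \right)}} = \frac{1}{-20018 + \sqrt{2} \sqrt{278}} = \frac{1}{-20018 + 2 \sqrt{139}}$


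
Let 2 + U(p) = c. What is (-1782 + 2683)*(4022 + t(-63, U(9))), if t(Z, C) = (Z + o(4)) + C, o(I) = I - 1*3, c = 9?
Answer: 3574267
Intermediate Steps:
U(p) = 7 (U(p) = -2 + 9 = 7)
o(I) = -3 + I (o(I) = I - 3 = -3 + I)
t(Z, C) = 1 + C + Z (t(Z, C) = (Z + (-3 + 4)) + C = (Z + 1) + C = (1 + Z) + C = 1 + C + Z)
(-1782 + 2683)*(4022 + t(-63, U(9))) = (-1782 + 2683)*(4022 + (1 + 7 - 63)) = 901*(4022 - 55) = 901*3967 = 3574267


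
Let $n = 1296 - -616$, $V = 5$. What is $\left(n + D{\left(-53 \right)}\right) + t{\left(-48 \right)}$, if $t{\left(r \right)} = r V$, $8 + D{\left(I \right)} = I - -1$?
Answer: $1612$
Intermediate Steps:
$n = 1912$ ($n = 1296 + 616 = 1912$)
$D{\left(I \right)} = -7 + I$ ($D{\left(I \right)} = -8 + \left(I - -1\right) = -8 + \left(I + 1\right) = -8 + \left(1 + I\right) = -7 + I$)
$t{\left(r \right)} = 5 r$ ($t{\left(r \right)} = r 5 = 5 r$)
$\left(n + D{\left(-53 \right)}\right) + t{\left(-48 \right)} = \left(1912 - 60\right) + 5 \left(-48\right) = \left(1912 - 60\right) - 240 = 1852 - 240 = 1612$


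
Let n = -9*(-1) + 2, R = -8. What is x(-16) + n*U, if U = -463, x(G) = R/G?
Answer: -10185/2 ≈ -5092.5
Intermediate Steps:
x(G) = -8/G
n = 11 (n = 9 + 2 = 11)
x(-16) + n*U = -8/(-16) + 11*(-463) = -8*(-1/16) - 5093 = 1/2 - 5093 = -10185/2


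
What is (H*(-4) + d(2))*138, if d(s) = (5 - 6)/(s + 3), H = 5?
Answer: -13938/5 ≈ -2787.6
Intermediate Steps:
d(s) = -1/(3 + s)
(H*(-4) + d(2))*138 = (5*(-4) - 1/(3 + 2))*138 = (-20 - 1/5)*138 = (-20 - 1*⅕)*138 = (-20 - ⅕)*138 = -101/5*138 = -13938/5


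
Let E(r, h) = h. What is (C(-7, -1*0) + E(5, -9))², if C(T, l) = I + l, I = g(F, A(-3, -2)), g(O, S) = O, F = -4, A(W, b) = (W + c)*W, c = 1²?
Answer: 169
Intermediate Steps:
c = 1
A(W, b) = W*(1 + W) (A(W, b) = (W + 1)*W = (1 + W)*W = W*(1 + W))
I = -4
C(T, l) = -4 + l
(C(-7, -1*0) + E(5, -9))² = ((-4 - 1*0) - 9)² = ((-4 + 0) - 9)² = (-4 - 9)² = (-13)² = 169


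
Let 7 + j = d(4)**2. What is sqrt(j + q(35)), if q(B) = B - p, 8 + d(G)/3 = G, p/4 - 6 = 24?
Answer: 2*sqrt(13) ≈ 7.2111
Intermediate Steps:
p = 120 (p = 24 + 4*24 = 24 + 96 = 120)
d(G) = -24 + 3*G
q(B) = -120 + B (q(B) = B - 1*120 = B - 120 = -120 + B)
j = 137 (j = -7 + (-24 + 3*4)**2 = -7 + (-24 + 12)**2 = -7 + (-12)**2 = -7 + 144 = 137)
sqrt(j + q(35)) = sqrt(137 + (-120 + 35)) = sqrt(137 - 85) = sqrt(52) = 2*sqrt(13)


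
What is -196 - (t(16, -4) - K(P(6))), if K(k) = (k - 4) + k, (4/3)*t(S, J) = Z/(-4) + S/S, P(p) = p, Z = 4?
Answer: -188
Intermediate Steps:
t(S, J) = 0 (t(S, J) = 3*(4/(-4) + S/S)/4 = 3*(4*(-¼) + 1)/4 = 3*(-1 + 1)/4 = (¾)*0 = 0)
K(k) = -4 + 2*k (K(k) = (-4 + k) + k = -4 + 2*k)
-196 - (t(16, -4) - K(P(6))) = -196 - (0 - (-4 + 2*6)) = -196 - (0 - (-4 + 12)) = -196 - (0 - 1*8) = -196 - (0 - 8) = -196 - 1*(-8) = -196 + 8 = -188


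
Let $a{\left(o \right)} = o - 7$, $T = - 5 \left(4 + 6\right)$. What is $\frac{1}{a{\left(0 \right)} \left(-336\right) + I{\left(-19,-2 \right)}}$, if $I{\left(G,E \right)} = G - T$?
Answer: $\frac{1}{2383} \approx 0.00041964$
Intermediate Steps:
$T = -50$ ($T = \left(-5\right) 10 = -50$)
$I{\left(G,E \right)} = 50 + G$ ($I{\left(G,E \right)} = G - -50 = G + 50 = 50 + G$)
$a{\left(o \right)} = -7 + o$
$\frac{1}{a{\left(0 \right)} \left(-336\right) + I{\left(-19,-2 \right)}} = \frac{1}{\left(-7 + 0\right) \left(-336\right) + \left(50 - 19\right)} = \frac{1}{\left(-7\right) \left(-336\right) + 31} = \frac{1}{2352 + 31} = \frac{1}{2383}$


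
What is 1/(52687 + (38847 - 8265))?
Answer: 1/83269 ≈ 1.2009e-5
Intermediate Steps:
1/(52687 + (38847 - 8265)) = 1/(52687 + 30582) = 1/83269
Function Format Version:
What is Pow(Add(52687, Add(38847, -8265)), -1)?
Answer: Rational(1, 83269) ≈ 1.2009e-5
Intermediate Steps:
Pow(Add(52687, Add(38847, -8265)), -1) = Pow(Add(52687, 30582), -1) = Pow(83269, -1) = Rational(1, 83269)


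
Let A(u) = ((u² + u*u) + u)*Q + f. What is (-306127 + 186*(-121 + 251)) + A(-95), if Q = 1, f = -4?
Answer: -263996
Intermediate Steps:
A(u) = -4 + u + 2*u² (A(u) = ((u² + u*u) + u)*1 - 4 = ((u² + u²) + u)*1 - 4 = (2*u² + u)*1 - 4 = (u + 2*u²)*1 - 4 = (u + 2*u²) - 4 = -4 + u + 2*u²)
(-306127 + 186*(-121 + 251)) + A(-95) = (-306127 + 186*(-121 + 251)) + (-4 - 95 + 2*(-95)²) = (-306127 + 186*130) + (-4 - 95 + 2*9025) = (-306127 + 24180) + (-4 - 95 + 18050) = -281947 + 17951 = -263996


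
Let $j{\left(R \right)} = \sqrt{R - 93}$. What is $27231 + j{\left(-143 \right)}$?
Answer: $27231 + 2 i \sqrt{59} \approx 27231.0 + 15.362 i$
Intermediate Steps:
$j{\left(R \right)} = \sqrt{-93 + R}$
$27231 + j{\left(-143 \right)} = 27231 + \sqrt{-93 - 143} = 27231 + \sqrt{-236} = 27231 + 2 i \sqrt{59}$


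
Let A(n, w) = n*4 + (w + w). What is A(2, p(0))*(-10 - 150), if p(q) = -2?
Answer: -640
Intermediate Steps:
A(n, w) = 2*w + 4*n (A(n, w) = 4*n + 2*w = 2*w + 4*n)
A(2, p(0))*(-10 - 150) = (2*(-2) + 4*2)*(-10 - 150) = (-4 + 8)*(-160) = 4*(-160) = -640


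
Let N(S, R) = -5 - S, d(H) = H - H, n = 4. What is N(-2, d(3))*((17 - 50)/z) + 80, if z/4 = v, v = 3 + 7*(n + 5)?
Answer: 643/8 ≈ 80.375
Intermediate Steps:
d(H) = 0
v = 66 (v = 3 + 7*(4 + 5) = 3 + 7*9 = 3 + 63 = 66)
z = 264 (z = 4*66 = 264)
N(-2, d(3))*((17 - 50)/z) + 80 = (-5 - 1*(-2))*((17 - 50)/264) + 80 = (-5 + 2)*(-33*1/264) + 80 = -3*(-1/8) + 80 = 3/8 + 80 = 643/8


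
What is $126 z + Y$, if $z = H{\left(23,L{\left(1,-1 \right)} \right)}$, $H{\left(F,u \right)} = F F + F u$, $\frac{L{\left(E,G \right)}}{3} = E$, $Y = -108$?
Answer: $75240$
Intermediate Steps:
$L{\left(E,G \right)} = 3 E$
$H{\left(F,u \right)} = F^{2} + F u$
$z = 598$ ($z = 23 \left(23 + 3 \cdot 1\right) = 23 \left(23 + 3\right) = 23 \cdot 26 = 598$)
$126 z + Y = 126 \cdot 598 - 108 = 75348 - 108 = 75240$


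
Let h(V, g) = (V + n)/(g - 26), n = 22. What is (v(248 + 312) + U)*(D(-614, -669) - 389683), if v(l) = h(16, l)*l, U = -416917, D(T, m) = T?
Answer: 14480825183701/89 ≈ 1.6271e+11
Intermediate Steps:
h(V, g) = (22 + V)/(-26 + g) (h(V, g) = (V + 22)/(g - 26) = (22 + V)/(-26 + g))
v(l) = 38*l/(-26 + l) (v(l) = ((22 + 16)/(-26 + l))*l = (38/(-26 + l))*l = 38*l/(-26 + l))
(v(248 + 312) + U)*(D(-614, -669) - 389683) = (38*(248 + 312)/(-26 + (248 + 312)) - 416917)*(-614 - 389683) = (38*560/(-26 + 560) - 416917)*(-390297) = (38*560/534 - 416917)*(-390297) = (38*560*(1/534) - 416917)*(-390297) = (10640/267 - 416917)*(-390297) = -111306199/267*(-390297) = 14480825183701/89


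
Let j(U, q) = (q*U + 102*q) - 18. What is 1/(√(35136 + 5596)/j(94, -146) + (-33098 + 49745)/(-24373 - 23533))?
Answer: -163466942494819998/56780249584754813 + 32857297897012*√10183/56780249584754813 ≈ -2.8205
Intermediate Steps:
j(U, q) = -18 + 102*q + U*q (j(U, q) = (U*q + 102*q) - 18 = (102*q + U*q) - 18 = -18 + 102*q + U*q)
1/(√(35136 + 5596)/j(94, -146) + (-33098 + 49745)/(-24373 - 23533)) = 1/(√(35136 + 5596)/(-18 + 102*(-146) + 94*(-146)) + (-33098 + 49745)/(-24373 - 23533)) = 1/(√40732/(-18 - 14892 - 13724) + 16647/(-47906)) = 1/((2*√10183)/(-28634) + 16647*(-1/47906)) = 1/((2*√10183)*(-1/28634) - 16647/47906) = 1/(-√10183/14317 - 16647/47906) = 1/(-16647/47906 - √10183/14317)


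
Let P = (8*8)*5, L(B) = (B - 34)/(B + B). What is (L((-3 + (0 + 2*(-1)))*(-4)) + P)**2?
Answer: 40870449/400 ≈ 1.0218e+5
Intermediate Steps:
L(B) = (-34 + B)/(2*B) (L(B) = (-34 + B)/((2*B)) = (-34 + B)*(1/(2*B)) = (-34 + B)/(2*B))
P = 320 (P = 64*5 = 320)
(L((-3 + (0 + 2*(-1)))*(-4)) + P)**2 = ((-34 + (-3 + (0 + 2*(-1)))*(-4))/(2*(((-3 + (0 + 2*(-1)))*(-4)))) + 320)**2 = ((-34 + (-3 + (0 - 2))*(-4))/(2*(((-3 + (0 - 2))*(-4)))) + 320)**2 = ((-34 + (-3 - 2)*(-4))/(2*(((-3 - 2)*(-4)))) + 320)**2 = ((-34 - 5*(-4))/(2*((-5*(-4)))) + 320)**2 = ((1/2)*(-34 + 20)/20 + 320)**2 = ((1/2)*(1/20)*(-14) + 320)**2 = (-7/20 + 320)**2 = (6393/20)**2 = 40870449/400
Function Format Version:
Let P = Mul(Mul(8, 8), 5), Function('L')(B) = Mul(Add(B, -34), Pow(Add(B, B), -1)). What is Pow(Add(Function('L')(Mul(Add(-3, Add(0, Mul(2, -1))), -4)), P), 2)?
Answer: Rational(40870449, 400) ≈ 1.0218e+5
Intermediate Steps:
Function('L')(B) = Mul(Rational(1, 2), Pow(B, -1), Add(-34, B)) (Function('L')(B) = Mul(Add(-34, B), Pow(Mul(2, B), -1)) = Mul(Add(-34, B), Mul(Rational(1, 2), Pow(B, -1))) = Mul(Rational(1, 2), Pow(B, -1), Add(-34, B)))
P = 320 (P = Mul(64, 5) = 320)
Pow(Add(Function('L')(Mul(Add(-3, Add(0, Mul(2, -1))), -4)), P), 2) = Pow(Add(Mul(Rational(1, 2), Pow(Mul(Add(-3, Add(0, Mul(2, -1))), -4), -1), Add(-34, Mul(Add(-3, Add(0, Mul(2, -1))), -4))), 320), 2) = Pow(Add(Mul(Rational(1, 2), Pow(Mul(Add(-3, Add(0, -2)), -4), -1), Add(-34, Mul(Add(-3, Add(0, -2)), -4))), 320), 2) = Pow(Add(Mul(Rational(1, 2), Pow(Mul(Add(-3, -2), -4), -1), Add(-34, Mul(Add(-3, -2), -4))), 320), 2) = Pow(Add(Mul(Rational(1, 2), Pow(Mul(-5, -4), -1), Add(-34, Mul(-5, -4))), 320), 2) = Pow(Add(Mul(Rational(1, 2), Pow(20, -1), Add(-34, 20)), 320), 2) = Pow(Add(Mul(Rational(1, 2), Rational(1, 20), -14), 320), 2) = Pow(Add(Rational(-7, 20), 320), 2) = Pow(Rational(6393, 20), 2) = Rational(40870449, 400)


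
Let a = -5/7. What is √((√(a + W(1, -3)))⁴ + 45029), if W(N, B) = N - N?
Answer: √2206446/7 ≈ 212.20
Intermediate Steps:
a = -5/7 (a = -5*⅐ = -5/7 ≈ -0.71429)
W(N, B) = 0
√((√(a + W(1, -3)))⁴ + 45029) = √((√(-5/7 + 0))⁴ + 45029) = √((√(-5/7))⁴ + 45029) = √((I*√35/7)⁴ + 45029) = √(25/49 + 45029) = √(2206446/49) = √2206446/7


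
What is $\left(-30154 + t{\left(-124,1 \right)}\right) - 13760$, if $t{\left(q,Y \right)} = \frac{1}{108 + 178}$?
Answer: $- \frac{12559403}{286} \approx -43914.0$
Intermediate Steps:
$t{\left(q,Y \right)} = \frac{1}{286}$
$\left(-30154 + t{\left(-124,1 \right)}\right) - 13760 = \left(-30154 + \frac{1}{286}\right) - 13760 = - \frac{8624043}{286} - 13760 = - \frac{12559403}{286}$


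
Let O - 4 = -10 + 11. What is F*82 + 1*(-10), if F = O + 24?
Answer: 2368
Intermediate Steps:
O = 5 (O = 4 + (-10 + 11) = 4 + 1 = 5)
F = 29 (F = 5 + 24 = 29)
F*82 + 1*(-10) = 29*82 + 1*(-10) = 2378 - 10 = 2368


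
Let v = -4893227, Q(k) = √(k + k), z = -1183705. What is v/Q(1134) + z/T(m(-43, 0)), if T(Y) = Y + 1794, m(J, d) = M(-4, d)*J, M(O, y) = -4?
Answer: -1183705/1966 - 4893227*√7/126 ≈ -1.0335e+5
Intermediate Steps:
Q(k) = √2*√k (Q(k) = √(2*k) = √2*√k)
m(J, d) = -4*J
T(Y) = 1794 + Y
v/Q(1134) + z/T(m(-43, 0)) = -4893227*√7/126 - 1183705/(1794 - 4*(-43)) = -4893227*√7/126 - 1183705/(1794 + 172) = -4893227*√7/126 - 1183705/1966 = -1183705/1966 - 4893227*√7/126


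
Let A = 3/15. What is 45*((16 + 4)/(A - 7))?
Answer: -2250/17 ≈ -132.35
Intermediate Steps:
A = ⅕ (A = 3*(1/15) = ⅕ ≈ 0.20000)
45*((16 + 4)/(A - 7)) = 45*((16 + 4)/(⅕ - 7)) = 45*(20/(-34/5)) = 45*(20*(-5/34)) = 45*(-50/17) = -2250/17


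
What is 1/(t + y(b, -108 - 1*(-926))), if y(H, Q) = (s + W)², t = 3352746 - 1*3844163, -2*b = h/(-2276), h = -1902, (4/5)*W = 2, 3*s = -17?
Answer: -36/17690651 ≈ -2.0350e-6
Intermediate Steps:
s = -17/3 (s = (⅓)*(-17) = -17/3 ≈ -5.6667)
W = 5/2 (W = (5/4)*2 = 5/2 ≈ 2.5000)
b = -951/2276 (b = -(-951)/(-2276) = -(-951)*(-1)/2276 = -½*951/1138 = -951/2276 ≈ -0.41784)
t = -491417 (t = 3352746 - 3844163 = -491417)
y(H, Q) = 361/36 (y(H, Q) = (-17/3 + 5/2)² = (-19/6)² = 361/36)
1/(t + y(b, -108 - 1*(-926))) = 1/(-491417 + 361/36) = 1/(-17690651/36) = -36/17690651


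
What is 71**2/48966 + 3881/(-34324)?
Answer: -8504881/840354492 ≈ -0.010121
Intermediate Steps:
71**2/48966 + 3881/(-34324) = 5041*(1/48966) + 3881*(-1/34324) = 5041/48966 - 3881/34324 = -8504881/840354492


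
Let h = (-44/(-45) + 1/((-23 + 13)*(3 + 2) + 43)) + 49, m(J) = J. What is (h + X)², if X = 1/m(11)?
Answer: 29926578049/12006225 ≈ 2492.6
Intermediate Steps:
X = 1/11 ≈ 0.090909
h = 15698/315 (h = (-44*(-1/45) + 1/(-10*5 + 43)) + 49 = (44/45 + 1/(-50 + 43)) + 49 = (44/45 + 1/(-7)) + 49 = (44/45 - ⅐) + 49 = 263/315 + 49 = 15698/315 ≈ 49.835)
(h + X)² = (15698/315 + 1/11)² = (172993/3465)² = 29926578049/12006225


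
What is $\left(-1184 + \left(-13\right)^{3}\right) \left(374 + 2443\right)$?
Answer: $-9524277$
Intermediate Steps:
$\left(-1184 + \left(-13\right)^{3}\right) \left(374 + 2443\right) = \left(-1184 - 2197\right) 2817 = \left(-3381\right) 2817 = -9524277$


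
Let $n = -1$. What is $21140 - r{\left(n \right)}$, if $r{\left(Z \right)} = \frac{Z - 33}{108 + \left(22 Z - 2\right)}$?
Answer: $\frac{887897}{42} \approx 21140.0$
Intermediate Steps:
$r{\left(Z \right)} = \frac{-33 + Z}{106 + 22 Z}$ ($r{\left(Z \right)} = \frac{-33 + Z}{108 + \left(-2 + 22 Z\right)} = \frac{-33 + Z}{106 + 22 Z}$)
$21140 - r{\left(n \right)} = 21140 - \frac{-33 - 1}{2 \left(53 + 11 \left(-1\right)\right)} = 21140 - \frac{1}{2} \frac{1}{53 - 11} \left(-34\right) = 21140 - \frac{1}{2} \cdot \frac{1}{42} \left(-34\right) = 21140 - - \frac{17}{42} = 21140 + \frac{17}{42} = \frac{887897}{42}$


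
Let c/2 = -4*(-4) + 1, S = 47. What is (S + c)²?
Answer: 6561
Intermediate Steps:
c = 34 (c = 2*(-4*(-4) + 1) = 2*(16 + 1) = 2*17 = 34)
(S + c)² = (47 + 34)² = 81² = 6561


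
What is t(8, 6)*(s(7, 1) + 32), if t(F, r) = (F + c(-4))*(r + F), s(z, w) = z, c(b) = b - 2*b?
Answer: 6552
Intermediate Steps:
c(b) = -b
t(F, r) = (4 + F)*(F + r) (t(F, r) = (F - 1*(-4))*(r + F) = (F + 4)*(F + r) = (4 + F)*(F + r))
t(8, 6)*(s(7, 1) + 32) = (8² + 4*8 + 4*6 + 8*6)*(7 + 32) = (64 + 32 + 24 + 48)*39 = 168*39 = 6552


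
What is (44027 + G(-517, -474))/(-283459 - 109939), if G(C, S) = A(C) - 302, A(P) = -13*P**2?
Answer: 1715516/196699 ≈ 8.7215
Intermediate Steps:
G(C, S) = -302 - 13*C**2 (G(C, S) = -13*C**2 - 302 = -302 - 13*C**2)
(44027 + G(-517, -474))/(-283459 - 109939) = (44027 + (-302 - 13*(-517)**2))/(-283459 - 109939) = (44027 + (-302 - 13*267289))/(-393398) = (44027 + (-302 - 3474757))*(-1/393398) = (44027 - 3475059)*(-1/393398) = -3431032*(-1/393398) = 1715516/196699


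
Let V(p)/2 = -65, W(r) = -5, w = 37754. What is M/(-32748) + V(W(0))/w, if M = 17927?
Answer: -340536599/618183996 ≈ -0.55087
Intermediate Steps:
V(p) = -130 (V(p) = 2*(-65) = -130)
M/(-32748) + V(W(0))/w = 17927/(-32748) - 130/37754 = 17927*(-1/32748) - 130*1/37754 = -17927/32748 - 65/18877 = -340536599/618183996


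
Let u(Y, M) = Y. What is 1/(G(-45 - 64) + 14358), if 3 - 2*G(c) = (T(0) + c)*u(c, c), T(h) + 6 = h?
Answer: 1/8092 ≈ 0.00012358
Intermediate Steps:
T(h) = -6 + h
G(c) = 3/2 - c*(-6 + c)/2 (G(c) = 3/2 - ((-6 + 0) + c)*c/2 = 3/2 - (-6 + c)*c/2 = 3/2 - c*(-6 + c)/2)
1/(G(-45 - 64) + 14358) = 1/((3/2 + 3*(-45 - 64) - (-45 - 64)**2/2) + 14358) = 1/((3/2 + 3*(-109) - 1/2*(-109)**2) + 14358) = 1/((3/2 - 327 - 1/2*11881) + 14358) = 1/((3/2 - 327 - 11881/2) + 14358) = 1/(-6266 + 14358) = 1/8092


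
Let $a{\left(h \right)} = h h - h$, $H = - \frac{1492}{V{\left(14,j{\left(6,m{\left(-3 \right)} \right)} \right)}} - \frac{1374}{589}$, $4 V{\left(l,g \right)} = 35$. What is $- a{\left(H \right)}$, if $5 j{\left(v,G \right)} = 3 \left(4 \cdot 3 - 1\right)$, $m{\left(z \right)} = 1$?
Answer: $- \frac{12770149784394}{424978225} \approx -30049.0$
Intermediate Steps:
$j{\left(v,G \right)} = \frac{33}{5}$ ($j{\left(v,G \right)} = \frac{3 \left(4 \cdot 3 - 1\right)}{5} = \frac{3 \left(12 - 1\right)}{5} = \frac{3 \cdot 11}{5} = \frac{1}{5} \cdot 33 = \frac{33}{5}$)
$V{\left(l,g \right)} = \frac{35}{4}$ ($V{\left(l,g \right)} = \frac{1}{4} \cdot 35 = \frac{35}{4}$)
$H = - \frac{3563242}{20615}$ ($H = - \frac{1492}{\frac{35}{4}} - \frac{1374}{589} = \left(-1492\right) \frac{4}{35} - \frac{1374}{589} = - \frac{5968}{35} - \frac{1374}{589} = - \frac{3563242}{20615} \approx -172.85$)
$a{\left(h \right)} = h^{2} - h$
$- a{\left(H \right)} = - \frac{\left(-3563242\right) \left(-1 - \frac{3563242}{20615}\right)}{20615} = - \frac{\left(-3563242\right) \left(-3583857\right)}{20615 \cdot 20615} = \left(-1\right) \frac{12770149784394}{424978225} = - \frac{12770149784394}{424978225}$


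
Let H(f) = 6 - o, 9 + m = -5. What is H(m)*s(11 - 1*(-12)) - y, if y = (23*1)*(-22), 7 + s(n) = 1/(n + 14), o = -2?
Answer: 16658/37 ≈ 450.22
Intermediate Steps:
m = -14 (m = -9 - 5 = -14)
s(n) = -7 + 1/(14 + n) (s(n) = -7 + 1/(n + 14) = -7 + 1/(14 + n))
H(f) = 8 (H(f) = 6 - 1*(-2) = 6 + 2 = 8)
y = -506 (y = 23*(-22) = -506)
H(m)*s(11 - 1*(-12)) - y = 8*((-97 - 7*(11 - 1*(-12)))/(14 + (11 - 1*(-12)))) - 1*(-506) = 8*((-97 - 7*(11 + 12))/(14 + (11 + 12))) + 506 = 8*((-97 - 7*23)/(14 + 23)) + 506 = 8*((-97 - 161)/37) + 506 = 8*((1/37)*(-258)) + 506 = 8*(-258/37) + 506 = -2064/37 + 506 = 16658/37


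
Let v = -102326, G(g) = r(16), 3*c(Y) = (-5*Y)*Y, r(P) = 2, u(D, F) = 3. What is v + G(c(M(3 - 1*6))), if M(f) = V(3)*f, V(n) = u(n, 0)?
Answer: -102324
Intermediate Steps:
V(n) = 3
M(f) = 3*f
c(Y) = -5*Y²/3 (c(Y) = ((-5*Y)*Y)/3 = (-5*Y²)/3 = -5*Y²/3)
G(g) = 2
v + G(c(M(3 - 1*6))) = -102326 + 2 = -102324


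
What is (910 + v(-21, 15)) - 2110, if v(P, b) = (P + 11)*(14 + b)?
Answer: -1490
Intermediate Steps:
v(P, b) = (11 + P)*(14 + b)
(910 + v(-21, 15)) - 2110 = (910 + (154 + 11*15 + 14*(-21) - 21*15)) - 2110 = (910 + (154 + 165 - 294 - 315)) - 2110 = (910 - 290) - 2110 = 620 - 2110 = -1490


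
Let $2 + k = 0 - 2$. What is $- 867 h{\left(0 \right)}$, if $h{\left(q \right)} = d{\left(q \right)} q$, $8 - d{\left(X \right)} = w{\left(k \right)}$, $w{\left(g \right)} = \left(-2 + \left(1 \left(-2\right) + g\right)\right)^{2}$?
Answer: $0$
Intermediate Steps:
$k = -4$ ($k = -2 + \left(0 - 2\right) = -2 - 2 = -4$)
$w{\left(g \right)} = \left(-4 + g\right)^{2}$ ($w{\left(g \right)} = \left(-2 + \left(-2 + g\right)\right)^{2} = \left(-4 + g\right)^{2}$)
$d{\left(X \right)} = -56$ ($d{\left(X \right)} = 8 - \left(-4 - 4\right)^{2} = 8 - \left(-8\right)^{2} = 8 - 64 = -56$)
$h{\left(q \right)} = - 56 q$
$- 867 h{\left(0 \right)} = - 867 \left(\left(-56\right) 0\right) = \left(-867\right) 0 = 0$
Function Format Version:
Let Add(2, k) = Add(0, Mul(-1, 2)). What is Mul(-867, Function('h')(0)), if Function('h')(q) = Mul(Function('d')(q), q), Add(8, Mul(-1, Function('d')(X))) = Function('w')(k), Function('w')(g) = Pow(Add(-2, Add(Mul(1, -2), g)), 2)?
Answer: 0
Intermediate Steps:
k = -4 (k = Add(-2, Add(0, Mul(-1, 2))) = Add(-2, Add(0, -2)) = Add(-2, -2) = -4)
Function('w')(g) = Pow(Add(-4, g), 2) (Function('w')(g) = Pow(Add(-2, Add(-2, g)), 2) = Pow(Add(-4, g), 2))
Function('d')(X) = -56 (Function('d')(X) = Add(8, Mul(-1, Pow(Add(-4, -4), 2))) = Add(8, Mul(-1, Pow(-8, 2))) = Add(8, Mul(-1, 64)) = Add(8, -64) = -56)
Function('h')(q) = Mul(-56, q)
Mul(-867, Function('h')(0)) = Mul(-867, Mul(-56, 0)) = Mul(-867, 0) = 0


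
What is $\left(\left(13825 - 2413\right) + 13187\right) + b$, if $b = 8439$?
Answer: $33038$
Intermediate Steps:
$\left(\left(13825 - 2413\right) + 13187\right) + b = \left(\left(13825 - 2413\right) + 13187\right) + 8439 = \left(11412 + 13187\right) + 8439 = 24599 + 8439 = 33038$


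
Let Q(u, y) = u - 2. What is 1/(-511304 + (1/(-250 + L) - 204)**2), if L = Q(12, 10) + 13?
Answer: -51529/24202460335 ≈ -2.1291e-6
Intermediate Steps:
Q(u, y) = -2 + u
L = 23 (L = (-2 + 12) + 13 = 10 + 13 = 23)
1/(-511304 + (1/(-250 + L) - 204)**2) = 1/(-511304 + (1/(-250 + 23) - 204)**2) = 1/(-511304 + (1/(-227) - 204)**2) = 1/(-511304 + (-1/227 - 204)**2) = 1/(-511304 + (-46309/227)**2) = 1/(-511304 + 2144523481/51529) = 1/(-24202460335/51529) = -51529/24202460335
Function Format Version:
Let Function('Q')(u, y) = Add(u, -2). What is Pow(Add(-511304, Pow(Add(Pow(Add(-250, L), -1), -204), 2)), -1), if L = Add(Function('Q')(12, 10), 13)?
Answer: Rational(-51529, 24202460335) ≈ -2.1291e-6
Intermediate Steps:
Function('Q')(u, y) = Add(-2, u)
L = 23 (L = Add(Add(-2, 12), 13) = Add(10, 13) = 23)
Pow(Add(-511304, Pow(Add(Pow(Add(-250, L), -1), -204), 2)), -1) = Pow(Add(-511304, Pow(Add(Pow(Add(-250, 23), -1), -204), 2)), -1) = Pow(Add(-511304, Pow(Add(Pow(-227, -1), -204), 2)), -1) = Pow(Add(-511304, Pow(Add(Rational(-1, 227), -204), 2)), -1) = Pow(Add(-511304, Pow(Rational(-46309, 227), 2)), -1) = Pow(Add(-511304, Rational(2144523481, 51529)), -1) = Pow(Rational(-24202460335, 51529), -1) = Rational(-51529, 24202460335)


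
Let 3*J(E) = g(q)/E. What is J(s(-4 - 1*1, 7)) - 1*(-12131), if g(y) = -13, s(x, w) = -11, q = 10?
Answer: 400336/33 ≈ 12131.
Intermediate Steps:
J(E) = -13/(3*E) (J(E) = (-13/E)/3 = -13/(3*E))
J(s(-4 - 1*1, 7)) - 1*(-12131) = -13/3/(-11) - 1*(-12131) = -13/3*(-1/11) + 12131 = 13/33 + 12131 = 400336/33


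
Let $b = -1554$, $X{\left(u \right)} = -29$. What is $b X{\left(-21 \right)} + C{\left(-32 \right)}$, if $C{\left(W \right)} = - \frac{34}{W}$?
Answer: $\frac{721073}{16} \approx 45067.0$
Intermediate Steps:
$b X{\left(-21 \right)} + C{\left(-32 \right)} = \left(-1554\right) \left(-29\right) - \frac{34}{-32} = 45066 - - \frac{17}{16} = 45066 + \frac{17}{16} = \frac{721073}{16}$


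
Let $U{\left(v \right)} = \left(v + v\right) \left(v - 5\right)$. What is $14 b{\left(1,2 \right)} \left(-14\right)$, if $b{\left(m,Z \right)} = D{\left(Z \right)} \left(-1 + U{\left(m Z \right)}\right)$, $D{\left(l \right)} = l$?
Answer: $5096$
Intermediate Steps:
$U{\left(v \right)} = 2 v \left(-5 + v\right)$
$b{\left(m,Z \right)} = Z \left(-1 + 2 Z m \left(-5 + Z m\right)\right)$ ($b{\left(m,Z \right)} = Z \left(-1 + 2 m Z \left(-5 + m Z\right)\right) = Z \left(-1 + 2 Z m \left(-5 + Z m\right)\right)$)
$14 b{\left(1,2 \right)} \left(-14\right) = 14 \cdot 2 \left(-1 + 2 \cdot 2 \cdot 1 \left(-5 + 2 \cdot 1\right)\right) \left(-14\right) = 14 \cdot 2 \left(-1 + 2 \cdot 2 \cdot 1 \left(-5 + 2\right)\right) \left(-14\right) = 14 \cdot 2 \left(-1 + 2 \cdot 2 \cdot 1 \left(-3\right)\right) \left(-14\right) = 14 \cdot 2 \left(-1 - 12\right) \left(-14\right) = 14 \cdot 2 \left(-13\right) \left(-14\right) = 14 \left(-26\right) \left(-14\right) = \left(-364\right) \left(-14\right) = 5096$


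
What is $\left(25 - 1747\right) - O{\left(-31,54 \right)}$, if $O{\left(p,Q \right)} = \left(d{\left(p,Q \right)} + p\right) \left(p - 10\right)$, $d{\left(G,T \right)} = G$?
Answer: $-4264$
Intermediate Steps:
$O{\left(p,Q \right)} = 2 p \left(-10 + p\right)$ ($O{\left(p,Q \right)} = \left(p + p\right) \left(p - 10\right) = 2 p \left(-10 + p\right)$)
$\left(25 - 1747\right) - O{\left(-31,54 \right)} = \left(25 - 1747\right) - 2 \left(-31\right) \left(-10 - 31\right) = \left(25 - 1747\right) - 2 \left(-31\right) \left(-41\right) = -1722 - 2542 = -4264$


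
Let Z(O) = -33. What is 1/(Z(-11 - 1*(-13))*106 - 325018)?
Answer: -1/328516 ≈ -3.0440e-6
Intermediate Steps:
1/(Z(-11 - 1*(-13))*106 - 325018) = 1/(-33*106 - 325018) = 1/(-3498 - 325018) = 1/(-328516) = -1/328516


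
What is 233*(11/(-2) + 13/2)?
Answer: 233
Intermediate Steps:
233*(11/(-2) + 13/2) = 233*(11*(-½) + 13*(½)) = 233*(-11/2 + 13/2) = 233*1 = 233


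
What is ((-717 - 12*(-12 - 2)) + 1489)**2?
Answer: 883600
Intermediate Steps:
((-717 - 12*(-12 - 2)) + 1489)**2 = ((-717 - 12*(-14)) + 1489)**2 = ((-717 - 1*(-168)) + 1489)**2 = ((-717 + 168) + 1489)**2 = (-549 + 1489)**2 = 940**2 = 883600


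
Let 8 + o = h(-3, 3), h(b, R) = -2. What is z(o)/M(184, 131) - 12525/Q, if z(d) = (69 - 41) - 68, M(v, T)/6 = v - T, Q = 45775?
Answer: -116279/291129 ≈ -0.39941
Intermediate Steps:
M(v, T) = -6*T + 6*v (M(v, T) = 6*(v - T) = -6*T + 6*v)
o = -10 (o = -8 - 2 = -10)
z(d) = -40 (z(d) = 28 - 68 = -40)
z(o)/M(184, 131) - 12525/Q = -40/(-6*131 + 6*184) - 12525/45775 = -40/(-786 + 1104) - 12525*1/45775 = -40/318 - 501/1831 = -40*1/318 - 501/1831 = -20/159 - 501/1831 = -116279/291129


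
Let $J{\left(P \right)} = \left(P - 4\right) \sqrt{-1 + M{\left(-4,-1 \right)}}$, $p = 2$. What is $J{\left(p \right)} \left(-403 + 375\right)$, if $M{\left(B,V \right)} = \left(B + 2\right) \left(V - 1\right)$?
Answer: $56 \sqrt{3} \approx 96.995$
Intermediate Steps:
$M{\left(B,V \right)} = \left(-1 + V\right) \left(2 + B\right)$ ($M{\left(B,V \right)} = \left(2 + B\right) \left(-1 + V\right) = \left(-1 + V\right) \left(2 + B\right)$)
$J{\left(P \right)} = \sqrt{3} \left(-4 + P\right)$ ($J{\left(P \right)} = \left(P - 4\right) \sqrt{-1 - -4} = \left(-4 + P\right) \sqrt{-1 + \left(-2 + 4 - 2 + 4\right)} = \left(-4 + P\right) \sqrt{-1 + 4} = \left(-4 + P\right) \sqrt{3} = \sqrt{3} \left(-4 + P\right)$)
$J{\left(p \right)} \left(-403 + 375\right) = \sqrt{3} \left(-4 + 2\right) \left(-403 + 375\right) = \sqrt{3} \left(-2\right) \left(-28\right) = - 2 \sqrt{3} \left(-28\right) = 56 \sqrt{3}$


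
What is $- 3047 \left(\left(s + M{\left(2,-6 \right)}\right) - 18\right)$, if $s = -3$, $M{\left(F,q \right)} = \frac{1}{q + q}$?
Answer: $\frac{770891}{12} \approx 64241.0$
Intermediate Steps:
$M{\left(F,q \right)} = \frac{1}{2 q}$
$- 3047 \left(\left(s + M{\left(2,-6 \right)}\right) - 18\right) = - 3047 \left(\left(-3 + \frac{1}{2 \left(-6\right)}\right) - 18\right) = - 3047 \left(\left(-3 + \frac{1}{2} \left(- \frac{1}{6}\right)\right) - 18\right) = - 3047 \left(\left(-3 - \frac{1}{12}\right) - 18\right) = - 3047 \left(- \frac{37}{12} - 18\right) = \left(-3047\right) \left(- \frac{253}{12}\right) = \frac{770891}{12}$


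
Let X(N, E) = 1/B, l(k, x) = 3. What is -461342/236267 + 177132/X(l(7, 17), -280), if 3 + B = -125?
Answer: -5356857580574/236267 ≈ -2.2673e+7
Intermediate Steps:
B = -128 (B = -3 - 125 = -128)
X(N, E) = -1/128 (X(N, E) = 1/(-128) = -1/128)
-461342/236267 + 177132/X(l(7, 17), -280) = -461342/236267 + 177132/(-1/128) = -461342*1/236267 + 177132*(-128) = -461342/236267 - 22672896 = -5356857580574/236267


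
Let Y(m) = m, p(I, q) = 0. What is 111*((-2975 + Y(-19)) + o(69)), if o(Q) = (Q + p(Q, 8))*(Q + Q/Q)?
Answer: 203796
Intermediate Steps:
o(Q) = Q*(1 + Q) (o(Q) = (Q + 0)*(Q + Q/Q) = Q*(Q + 1) = Q*(1 + Q))
111*((-2975 + Y(-19)) + o(69)) = 111*((-2975 - 19) + 69*(1 + 69)) = 111*(-2994 + 69*70) = 111*(-2994 + 4830) = 111*1836 = 203796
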